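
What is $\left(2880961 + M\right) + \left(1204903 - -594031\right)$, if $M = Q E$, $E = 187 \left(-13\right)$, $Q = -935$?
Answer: $6952880$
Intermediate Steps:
$E = -2431$
$M = 2272985$ ($M = \left(-935\right) \left(-2431\right) = 2272985$)
$\left(2880961 + M\right) + \left(1204903 - -594031\right) = \left(2880961 + 2272985\right) + \left(1204903 - -594031\right) = 5153946 + \left(1204903 + 594031\right) = 5153946 + 1798934 = 6952880$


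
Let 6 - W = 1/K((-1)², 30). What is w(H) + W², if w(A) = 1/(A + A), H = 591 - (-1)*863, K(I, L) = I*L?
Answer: 5823508/163575 ≈ 35.601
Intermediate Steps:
H = 1454 (H = 591 - 1*(-863) = 591 + 863 = 1454)
w(A) = 1/(2*A)
W = 179/30 (W = 6 - 1/((-1)²*30) = 6 - 1/(1*30) = 6 - 1/30 = 179/30 ≈ 5.9667)
w(H) + W² = (½)/1454 + (179/30)² = (½)*(1/1454) + 32041/900 = 1/2908 + 32041/900 = 5823508/163575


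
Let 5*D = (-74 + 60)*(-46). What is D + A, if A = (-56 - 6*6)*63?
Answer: -28336/5 ≈ -5667.2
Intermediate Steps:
A = -5796 (A = (-56 - 36)*63 = -92*63 = -5796)
D = 644/5 (D = ((-74 + 60)*(-46))/5 = (-14*(-46))/5 = (⅕)*644 = 644/5 ≈ 128.80)
D + A = 644/5 - 5796 = -28336/5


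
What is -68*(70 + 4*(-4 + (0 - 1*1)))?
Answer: -3400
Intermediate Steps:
-68*(70 + 4*(-4 + (0 - 1*1))) = -68*(70 + 4*(-4 + (0 - 1))) = -68*(70 + 4*(-4 - 1)) = -68*(70 + 4*(-5)) = -68*(70 - 20) = -68*50 = -3400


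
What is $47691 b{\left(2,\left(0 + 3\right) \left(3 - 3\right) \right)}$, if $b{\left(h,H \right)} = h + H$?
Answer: $95382$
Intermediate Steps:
$b{\left(h,H \right)} = H + h$
$47691 b{\left(2,\left(0 + 3\right) \left(3 - 3\right) \right)} = 47691 \left(\left(0 + 3\right) \left(3 - 3\right) + 2\right) = 47691 \left(3 \cdot 0 + 2\right) = 47691 \left(0 + 2\right) = 47691 \cdot 2 = 95382$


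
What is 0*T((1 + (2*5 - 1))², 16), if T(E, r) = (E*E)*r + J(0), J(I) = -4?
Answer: 0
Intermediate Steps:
T(E, r) = -4 + r*E² (T(E, r) = (E*E)*r - 4 = E²*r - 4 = r*E² - 4 = -4 + r*E²)
0*T((1 + (2*5 - 1))², 16) = 0*(-4 + 16*((1 + (2*5 - 1))²)²) = 0*(-4 + 16*((1 + (10 - 1))²)²) = 0*(-4 + 16*((1 + 9)²)²) = 0*(-4 + 16*(10²)²) = 0*(-4 + 16*100²) = 0*(-4 + 16*10000) = 0*(-4 + 160000) = 0*159996 = 0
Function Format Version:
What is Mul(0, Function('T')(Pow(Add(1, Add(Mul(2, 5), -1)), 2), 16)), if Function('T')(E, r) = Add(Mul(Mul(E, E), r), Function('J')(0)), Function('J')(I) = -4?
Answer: 0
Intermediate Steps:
Function('T')(E, r) = Add(-4, Mul(r, Pow(E, 2))) (Function('T')(E, r) = Add(Mul(Mul(E, E), r), -4) = Add(Mul(Pow(E, 2), r), -4) = Add(Mul(r, Pow(E, 2)), -4) = Add(-4, Mul(r, Pow(E, 2))))
Mul(0, Function('T')(Pow(Add(1, Add(Mul(2, 5), -1)), 2), 16)) = Mul(0, Add(-4, Mul(16, Pow(Pow(Add(1, Add(Mul(2, 5), -1)), 2), 2)))) = Mul(0, Add(-4, Mul(16, Pow(Pow(Add(1, Add(10, -1)), 2), 2)))) = Mul(0, Add(-4, Mul(16, Pow(Pow(Add(1, 9), 2), 2)))) = Mul(0, Add(-4, Mul(16, Pow(Pow(10, 2), 2)))) = Mul(0, Add(-4, Mul(16, Pow(100, 2)))) = Mul(0, Add(-4, Mul(16, 10000))) = Mul(0, Add(-4, 160000)) = Mul(0, 159996) = 0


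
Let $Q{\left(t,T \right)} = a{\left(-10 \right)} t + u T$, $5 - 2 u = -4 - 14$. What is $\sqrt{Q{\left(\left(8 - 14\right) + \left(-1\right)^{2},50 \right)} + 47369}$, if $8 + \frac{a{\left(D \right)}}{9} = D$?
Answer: $\sqrt{48754} \approx 220.8$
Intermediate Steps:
$a{\left(D \right)} = -72 + 9 D$
$u = \frac{23}{2}$ ($u = \frac{5}{2} - \frac{-4 - 14}{2} = \frac{5}{2} - -9 = \frac{5}{2} + 9 = \frac{23}{2} \approx 11.5$)
$Q{\left(t,T \right)} = - 162 t + \frac{23 T}{2}$ ($Q{\left(t,T \right)} = \left(-72 + 9 \left(-10\right)\right) t + \frac{23 T}{2} = \left(-72 - 90\right) t + \frac{23 T}{2} = - 162 t + \frac{23 T}{2}$)
$\sqrt{Q{\left(\left(8 - 14\right) + \left(-1\right)^{2},50 \right)} + 47369} = \sqrt{\left(- 162 \left(\left(8 - 14\right) + \left(-1\right)^{2}\right) + \frac{23}{2} \cdot 50\right) + 47369} = \sqrt{\left(- 162 \left(-6 + 1\right) + 575\right) + 47369} = \sqrt{\left(\left(-162\right) \left(-5\right) + 575\right) + 47369} = \sqrt{\left(810 + 575\right) + 47369} = \sqrt{1385 + 47369} = \sqrt{48754}$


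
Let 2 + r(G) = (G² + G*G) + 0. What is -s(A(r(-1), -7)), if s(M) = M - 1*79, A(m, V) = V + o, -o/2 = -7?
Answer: 72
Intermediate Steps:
o = 14 (o = -2*(-7) = 14)
r(G) = -2 + 2*G² (r(G) = -2 + ((G² + G*G) + 0) = -2 + ((G² + G²) + 0) = -2 + (2*G² + 0) = -2 + 2*G²)
A(m, V) = 14 + V (A(m, V) = V + 14 = 14 + V)
s(M) = -79 + M (s(M) = M - 79 = -79 + M)
-s(A(r(-1), -7)) = -(-79 + (14 - 7)) = -(-79 + 7) = -1*(-72) = 72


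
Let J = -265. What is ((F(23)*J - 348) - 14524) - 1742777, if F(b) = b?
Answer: -1763744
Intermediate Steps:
((F(23)*J - 348) - 14524) - 1742777 = ((23*(-265) - 348) - 14524) - 1742777 = ((-6095 - 348) - 14524) - 1742777 = (-6443 - 14524) - 1742777 = -20967 - 1742777 = -1763744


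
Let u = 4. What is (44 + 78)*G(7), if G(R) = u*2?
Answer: 976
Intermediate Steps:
G(R) = 8 (G(R) = 4*2 = 8)
(44 + 78)*G(7) = (44 + 78)*8 = 122*8 = 976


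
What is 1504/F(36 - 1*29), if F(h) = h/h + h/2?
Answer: 3008/9 ≈ 334.22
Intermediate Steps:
F(h) = 1 + h/2 (F(h) = 1 + h*(1/2) = 1 + h/2)
1504/F(36 - 1*29) = 1504/(1 + (36 - 1*29)/2) = 1504/(1 + (36 - 29)/2) = 1504/(1 + (1/2)*7) = 1504/(1 + 7/2) = 1504/(9/2) = 1504*(2/9) = 3008/9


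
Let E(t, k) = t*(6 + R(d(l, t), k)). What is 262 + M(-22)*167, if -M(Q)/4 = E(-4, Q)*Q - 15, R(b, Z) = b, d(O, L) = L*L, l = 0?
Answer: -1282966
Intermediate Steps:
d(O, L) = L²
E(t, k) = t*(6 + t²)
M(Q) = 60 + 352*Q (M(Q) = -4*((-4*(6 + (-4)²))*Q - 15) = -4*((-4*(6 + 16))*Q - 15) = -4*((-4*22)*Q - 15) = -4*(-88*Q - 15) = -4*(-15 - 88*Q) = 60 + 352*Q)
262 + M(-22)*167 = 262 + (60 + 352*(-22))*167 = 262 + (60 - 7744)*167 = 262 - 7684*167 = 262 - 1283228 = -1282966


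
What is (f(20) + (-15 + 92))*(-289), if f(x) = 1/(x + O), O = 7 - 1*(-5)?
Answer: -712385/32 ≈ -22262.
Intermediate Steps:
O = 12 (O = 7 + 5 = 12)
f(x) = 1/(12 + x) (f(x) = 1/(x + 12) = 1/(12 + x))
(f(20) + (-15 + 92))*(-289) = (1/(12 + 20) + (-15 + 92))*(-289) = (1/32 + 77)*(-289) = (2465/32)*(-289) = -712385/32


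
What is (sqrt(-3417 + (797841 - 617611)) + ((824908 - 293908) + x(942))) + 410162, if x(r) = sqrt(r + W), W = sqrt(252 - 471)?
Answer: 941162 + sqrt(176813) + sqrt(942 + I*sqrt(219)) ≈ 9.4161e+5 + 0.24108*I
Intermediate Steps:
W = I*sqrt(219) (W = sqrt(-219) = I*sqrt(219) ≈ 14.799*I)
x(r) = sqrt(r + I*sqrt(219))
(sqrt(-3417 + (797841 - 617611)) + ((824908 - 293908) + x(942))) + 410162 = (sqrt(-3417 + (797841 - 617611)) + ((824908 - 293908) + sqrt(942 + I*sqrt(219)))) + 410162 = (sqrt(-3417 + 180230) + (531000 + sqrt(942 + I*sqrt(219)))) + 410162 = (sqrt(176813) + (531000 + sqrt(942 + I*sqrt(219)))) + 410162 = (531000 + sqrt(176813) + sqrt(942 + I*sqrt(219))) + 410162 = 941162 + sqrt(176813) + sqrt(942 + I*sqrt(219))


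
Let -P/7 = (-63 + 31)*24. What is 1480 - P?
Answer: -3896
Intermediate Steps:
P = 5376 (P = -7*(-63 + 31)*24 = -(-224)*24 = -7*(-768) = 5376)
1480 - P = 1480 - 1*5376 = 1480 - 5376 = -3896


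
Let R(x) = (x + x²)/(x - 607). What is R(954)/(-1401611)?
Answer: -911070/486359017 ≈ -0.0018732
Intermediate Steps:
R(x) = (x + x²)/(-607 + x)
R(954)/(-1401611) = (954*(1 + 954)/(-607 + 954))/(-1401611) = (954*955/347)*(-1/1401611) = (954*(1/347)*955)*(-1/1401611) = (911070/347)*(-1/1401611) = -911070/486359017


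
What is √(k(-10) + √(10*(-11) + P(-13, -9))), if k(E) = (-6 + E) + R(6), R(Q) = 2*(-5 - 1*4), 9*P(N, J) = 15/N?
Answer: √(-51714 + 39*I*√167505)/39 ≈ 0.88958 + 5.8984*I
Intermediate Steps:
P(N, J) = 5/(3*N) (P(N, J) = (15/N)/9 = 5/(3*N))
R(Q) = -18 (R(Q) = 2*(-5 - 4) = 2*(-9) = -18)
k(E) = -24 + E (k(E) = (-6 + E) - 18 = -24 + E)
√(k(-10) + √(10*(-11) + P(-13, -9))) = √((-24 - 10) + √(10*(-11) + (5/3)/(-13))) = √(-34 + √(-110 + (5/3)*(-1/13))) = √(-34 + √(-110 - 5/39)) = √(-34 + √(-4295/39)) = √(-34 + I*√167505/39)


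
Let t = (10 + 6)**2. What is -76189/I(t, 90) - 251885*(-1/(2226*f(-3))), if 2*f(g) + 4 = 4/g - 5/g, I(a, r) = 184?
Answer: -357274149/750904 ≈ -475.79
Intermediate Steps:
t = 256 (t = 16**2 = 256)
f(g) = -2 - 1/(2*g) (f(g) = -2 + (4/g - 5/g)/2 = -2 + (-1/g)/2 = -2 - 1/(2*g))
-76189/I(t, 90) - 251885*(-1/(2226*f(-3))) = -76189/184 - 251885*(-1/(2226*(-2 - 1/2/(-3)))) = -76189*1/184 - 251885*(-1/(2226*(-2 - 1/2*(-1/3)))) = -76189/184 - 251885*(-1/(2226*(-2 + 1/6))) = -76189/184 - 251885/(-11/6*(-42)*53) = -76189/184 - 251885/(77*53) = -76189/184 - 251885/4081 = -357274149/750904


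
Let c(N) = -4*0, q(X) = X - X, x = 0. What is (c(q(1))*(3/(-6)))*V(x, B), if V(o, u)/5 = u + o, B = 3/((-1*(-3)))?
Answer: 0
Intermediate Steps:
B = 1 (B = 3/3 = 3*(⅓) = 1)
V(o, u) = 5*o + 5*u (V(o, u) = 5*(u + o) = 5*(o + u) = 5*o + 5*u)
q(X) = 0
c(N) = 0
(c(q(1))*(3/(-6)))*V(x, B) = (0*(3/(-6)))*(5*0 + 5*1) = (0*(3*(-⅙)))*(0 + 5) = (0*(-½))*5 = 0*5 = 0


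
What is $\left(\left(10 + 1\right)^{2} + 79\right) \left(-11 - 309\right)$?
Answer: $-64000$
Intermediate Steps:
$\left(\left(10 + 1\right)^{2} + 79\right) \left(-11 - 309\right) = \left(11^{2} + 79\right) \left(-320\right) = \left(121 + 79\right) \left(-320\right) = 200 \left(-320\right) = -64000$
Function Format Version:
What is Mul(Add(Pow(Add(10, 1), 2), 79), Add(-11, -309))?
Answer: -64000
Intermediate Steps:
Mul(Add(Pow(Add(10, 1), 2), 79), Add(-11, -309)) = Mul(Add(Pow(11, 2), 79), -320) = Mul(Add(121, 79), -320) = Mul(200, -320) = -64000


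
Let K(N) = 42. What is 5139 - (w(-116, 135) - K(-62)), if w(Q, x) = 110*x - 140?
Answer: -9529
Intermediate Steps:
w(Q, x) = -140 + 110*x
5139 - (w(-116, 135) - K(-62)) = 5139 - ((-140 + 110*135) - 1*42) = 5139 - ((-140 + 14850) - 42) = 5139 - (14710 - 42) = 5139 - 1*14668 = 5139 - 14668 = -9529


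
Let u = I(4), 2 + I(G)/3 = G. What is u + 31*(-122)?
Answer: -3776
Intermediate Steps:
I(G) = -6 + 3*G
u = 6 (u = -6 + 3*4 = -6 + 12 = 6)
u + 31*(-122) = 6 + 31*(-122) = 6 - 3782 = -3776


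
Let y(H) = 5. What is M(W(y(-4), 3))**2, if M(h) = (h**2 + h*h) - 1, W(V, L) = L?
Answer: 289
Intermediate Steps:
M(h) = -1 + 2*h**2 (M(h) = (h**2 + h**2) - 1 = 2*h**2 - 1 = -1 + 2*h**2)
M(W(y(-4), 3))**2 = (-1 + 2*3**2)**2 = (-1 + 2*9)**2 = (-1 + 18)**2 = 17**2 = 289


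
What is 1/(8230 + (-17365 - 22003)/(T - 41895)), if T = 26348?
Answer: 2221/18284454 ≈ 0.00012147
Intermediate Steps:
1/(8230 + (-17365 - 22003)/(T - 41895)) = 1/(8230 + (-17365 - 22003)/(26348 - 41895)) = 1/(8230 - 39368/(-15547)) = 1/(8230 - 39368*(-1/15547)) = 1/(8230 + 5624/2221) = 1/(18284454/2221) = 2221/18284454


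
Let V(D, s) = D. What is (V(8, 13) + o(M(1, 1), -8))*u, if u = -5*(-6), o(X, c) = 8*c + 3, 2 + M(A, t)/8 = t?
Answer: -1590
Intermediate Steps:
M(A, t) = -16 + 8*t
o(X, c) = 3 + 8*c
u = 30
(V(8, 13) + o(M(1, 1), -8))*u = (8 + (3 + 8*(-8)))*30 = (8 + (3 - 64))*30 = (8 - 61)*30 = -53*30 = -1590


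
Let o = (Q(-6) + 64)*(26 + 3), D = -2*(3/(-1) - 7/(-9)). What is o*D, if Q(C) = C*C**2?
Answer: -176320/9 ≈ -19591.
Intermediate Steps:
Q(C) = C**3
D = 40/9 (D = -2*(3*(-1) - 7*(-1/9)) = -2*(-3 + 7/9) = -2*(-20/9) = 40/9 ≈ 4.4444)
o = -4408 (o = ((-6)**3 + 64)*(26 + 3) = (-216 + 64)*29 = -152*29 = -4408)
o*D = -4408*40/9 = -176320/9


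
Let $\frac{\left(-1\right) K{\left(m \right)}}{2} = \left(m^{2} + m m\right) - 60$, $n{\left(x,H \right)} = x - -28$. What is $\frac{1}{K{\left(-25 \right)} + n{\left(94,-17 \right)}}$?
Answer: $- \frac{1}{2258} \approx -0.00044287$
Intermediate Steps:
$n{\left(x,H \right)} = 28 + x$ ($n{\left(x,H \right)} = x + 28 = 28 + x$)
$K{\left(m \right)} = 120 - 4 m^{2}$ ($K{\left(m \right)} = - 2 \left(\left(m^{2} + m m\right) - 60\right) = - 2 \left(\left(m^{2} + m^{2}\right) - 60\right) = - 2 \left(2 m^{2} - 60\right) = - 2 \left(-60 + 2 m^{2}\right) = 120 - 4 m^{2}$)
$\frac{1}{K{\left(-25 \right)} + n{\left(94,-17 \right)}} = \frac{1}{\left(120 - 4 \left(-25\right)^{2}\right) + \left(28 + 94\right)} = \frac{1}{\left(120 - 2500\right) + 122} = \frac{1}{-2380 + 122} = \frac{1}{-2258} = - \frac{1}{2258}$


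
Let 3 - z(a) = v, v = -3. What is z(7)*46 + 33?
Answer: 309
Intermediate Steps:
z(a) = 6 (z(a) = 3 - 1*(-3) = 3 + 3 = 6)
z(7)*46 + 33 = 6*46 + 33 = 276 + 33 = 309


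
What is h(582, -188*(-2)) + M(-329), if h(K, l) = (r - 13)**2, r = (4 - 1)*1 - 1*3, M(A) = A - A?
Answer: 169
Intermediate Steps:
M(A) = 0
r = 0 (r = 3*1 - 3 = 3 - 3 = 0)
h(K, l) = 169 (h(K, l) = (0 - 13)**2 = (-13)**2 = 169)
h(582, -188*(-2)) + M(-329) = 169 + 0 = 169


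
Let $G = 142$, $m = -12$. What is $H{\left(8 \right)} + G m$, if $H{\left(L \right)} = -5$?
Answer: $-1709$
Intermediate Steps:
$H{\left(8 \right)} + G m = -5 + 142 \left(-12\right) = -5 - 1704 = -1709$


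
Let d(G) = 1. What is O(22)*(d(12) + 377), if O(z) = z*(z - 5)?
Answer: 141372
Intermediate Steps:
O(z) = z*(-5 + z)
O(22)*(d(12) + 377) = (22*(-5 + 22))*(1 + 377) = (22*17)*378 = 374*378 = 141372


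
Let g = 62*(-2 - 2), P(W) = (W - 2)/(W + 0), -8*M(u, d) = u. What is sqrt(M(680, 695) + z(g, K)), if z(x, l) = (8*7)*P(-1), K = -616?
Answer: sqrt(83) ≈ 9.1104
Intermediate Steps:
M(u, d) = -u/8
P(W) = (-2 + W)/W
g = -248 (g = 62*(-4) = -248)
z(x, l) = 168 (z(x, l) = (8*7)*((-2 - 1)/(-1)) = 56*(-1*(-3)) = 56*3 = 168)
sqrt(M(680, 695) + z(g, K)) = sqrt(-1/8*680 + 168) = sqrt(-85 + 168) = sqrt(83)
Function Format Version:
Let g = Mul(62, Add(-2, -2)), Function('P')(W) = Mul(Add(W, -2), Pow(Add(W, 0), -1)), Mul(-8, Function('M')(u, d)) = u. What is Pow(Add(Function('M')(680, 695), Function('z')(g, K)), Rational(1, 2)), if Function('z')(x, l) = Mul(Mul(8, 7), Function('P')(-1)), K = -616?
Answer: Pow(83, Rational(1, 2)) ≈ 9.1104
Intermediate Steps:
Function('M')(u, d) = Mul(Rational(-1, 8), u)
Function('P')(W) = Mul(Pow(W, -1), Add(-2, W)) (Function('P')(W) = Mul(Add(-2, W), Pow(W, -1)) = Mul(Pow(W, -1), Add(-2, W)))
g = -248 (g = Mul(62, -4) = -248)
Function('z')(x, l) = 168 (Function('z')(x, l) = Mul(Mul(8, 7), Mul(Pow(-1, -1), Add(-2, -1))) = Mul(56, Mul(-1, -3)) = Mul(56, 3) = 168)
Pow(Add(Function('M')(680, 695), Function('z')(g, K)), Rational(1, 2)) = Pow(Add(Mul(Rational(-1, 8), 680), 168), Rational(1, 2)) = Pow(Add(-85, 168), Rational(1, 2)) = Pow(83, Rational(1, 2))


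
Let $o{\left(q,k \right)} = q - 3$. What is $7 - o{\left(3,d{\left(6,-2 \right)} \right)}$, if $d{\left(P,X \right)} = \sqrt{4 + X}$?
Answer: $7$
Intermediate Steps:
$o{\left(q,k \right)} = -3 + q$
$7 - o{\left(3,d{\left(6,-2 \right)} \right)} = 7 - \left(-3 + 3\right) = 7 - 0 = 7 + 0 = 7$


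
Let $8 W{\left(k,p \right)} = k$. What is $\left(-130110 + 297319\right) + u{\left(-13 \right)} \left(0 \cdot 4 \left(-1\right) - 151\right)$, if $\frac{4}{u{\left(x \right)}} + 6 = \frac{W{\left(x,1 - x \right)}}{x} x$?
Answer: $\frac{10204581}{61} \approx 1.6729 \cdot 10^{5}$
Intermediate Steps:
$W{\left(k,p \right)} = \frac{k}{8}$
$u{\left(x \right)} = \frac{4}{-6 + \frac{x}{8}}$ ($u{\left(x \right)} = \frac{4}{-6 + \frac{\frac{1}{8} x}{x} x} = \frac{4}{-6 + \frac{x}{8}}$)
$\left(-130110 + 297319\right) + u{\left(-13 \right)} \left(0 \cdot 4 \left(-1\right) - 151\right) = \left(-130110 + 297319\right) + \frac{32}{-48 - 13} \left(0 \cdot 4 \left(-1\right) - 151\right) = 167209 + \frac{32}{-61} \left(0 \left(-1\right) - 151\right) = 167209 + 32 \left(- \frac{1}{61}\right) \left(0 - 151\right) = 167209 - - \frac{4832}{61} = 167209 + \frac{4832}{61} = \frac{10204581}{61}$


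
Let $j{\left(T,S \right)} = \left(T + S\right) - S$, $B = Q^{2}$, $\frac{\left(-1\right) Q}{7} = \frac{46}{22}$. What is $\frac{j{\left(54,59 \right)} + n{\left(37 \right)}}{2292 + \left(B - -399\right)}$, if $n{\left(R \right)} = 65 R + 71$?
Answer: $\frac{6655}{7642} \approx 0.87085$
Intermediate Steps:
$n{\left(R \right)} = 71 + 65 R$
$Q = - \frac{161}{11}$ ($Q = - 7 \cdot \frac{46}{22} = - 7 \cdot 46 \cdot \frac{1}{22} = \left(-7\right) \frac{23}{11} = - \frac{161}{11} \approx -14.636$)
$B = \frac{25921}{121}$ ($B = \left(- \frac{161}{11}\right)^{2} = \frac{25921}{121} \approx 214.22$)
$j{\left(T,S \right)} = T$ ($j{\left(T,S \right)} = \left(S + T\right) - S = T$)
$\frac{j{\left(54,59 \right)} + n{\left(37 \right)}}{2292 + \left(B - -399\right)} = \frac{54 + \left(71 + 65 \cdot 37\right)}{2292 + \left(\frac{25921}{121} - -399\right)} = \frac{54 + \left(71 + 2405\right)}{2292 + \left(\frac{25921}{121} + 399\right)} = \frac{54 + 2476}{2292 + \frac{74200}{121}} = \frac{2530}{\frac{351532}{121}} = 2530 \cdot \frac{121}{351532} = \frac{6655}{7642}$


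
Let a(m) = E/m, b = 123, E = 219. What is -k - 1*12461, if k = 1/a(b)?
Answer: -909694/73 ≈ -12462.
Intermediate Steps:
a(m) = 219/m
k = 41/73 (k = 1/(219/123) = 1/(219*(1/123)) = 1/(73/41) = 41/73 ≈ 0.56164)
-k - 1*12461 = -1*41/73 - 1*12461 = -41/73 - 12461 = -909694/73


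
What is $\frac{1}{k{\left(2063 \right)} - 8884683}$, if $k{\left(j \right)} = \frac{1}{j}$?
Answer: $- \frac{2063}{18329101028} \approx -1.1255 \cdot 10^{-7}$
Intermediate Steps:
$\frac{1}{k{\left(2063 \right)} - 8884683} = \frac{1}{\frac{1}{2063} - 8884683} = \frac{1}{- \frac{18329101028}{2063}} = - \frac{2063}{18329101028}$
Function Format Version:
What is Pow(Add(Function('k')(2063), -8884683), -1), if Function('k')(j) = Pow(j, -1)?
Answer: Rational(-2063, 18329101028) ≈ -1.1255e-7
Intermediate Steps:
Pow(Add(Function('k')(2063), -8884683), -1) = Pow(Add(Pow(2063, -1), -8884683), -1) = Pow(Add(Rational(1, 2063), -8884683), -1) = Pow(Rational(-18329101028, 2063), -1) = Rational(-2063, 18329101028)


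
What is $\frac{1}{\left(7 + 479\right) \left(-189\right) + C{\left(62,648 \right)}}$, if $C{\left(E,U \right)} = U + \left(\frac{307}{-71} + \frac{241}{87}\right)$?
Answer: $- \frac{6177}{563389060} \approx -1.0964 \cdot 10^{-5}$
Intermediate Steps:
$C{\left(E,U \right)} = - \frac{9598}{6177} + U$ ($C{\left(E,U \right)} = U + \left(307 \left(- \frac{1}{71}\right) + 241 \cdot \frac{1}{87}\right) = U + \left(- \frac{307}{71} + \frac{241}{87}\right) = U - \frac{9598}{6177} = - \frac{9598}{6177} + U$)
$\frac{1}{\left(7 + 479\right) \left(-189\right) + C{\left(62,648 \right)}} = \frac{1}{\left(7 + 479\right) \left(-189\right) + \left(- \frac{9598}{6177} + 648\right)} = \frac{1}{486 \left(-189\right) + \frac{3993098}{6177}} = \frac{1}{-91854 + \frac{3993098}{6177}} = \frac{1}{- \frac{563389060}{6177}} = - \frac{6177}{563389060}$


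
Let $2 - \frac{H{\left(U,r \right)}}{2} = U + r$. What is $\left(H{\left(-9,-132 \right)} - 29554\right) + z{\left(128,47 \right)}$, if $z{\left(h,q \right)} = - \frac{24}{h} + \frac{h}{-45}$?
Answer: $- \frac{21075143}{720} \approx -29271.0$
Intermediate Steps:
$H{\left(U,r \right)} = 4 - 2 U - 2 r$ ($H{\left(U,r \right)} = 4 - 2 \left(U + r\right) = 4 - \left(2 U + 2 r\right) = 4 - 2 U - 2 r$)
$z{\left(h,q \right)} = - \frac{24}{h} - \frac{h}{45}$ ($z{\left(h,q \right)} = - \frac{24}{h} + h \left(- \frac{1}{45}\right) = - \frac{24}{h} - \frac{h}{45}$)
$\left(H{\left(-9,-132 \right)} - 29554\right) + z{\left(128,47 \right)} = \left(\left(4 - -18 - -264\right) - 29554\right) - \left(\frac{128}{45} + \frac{24}{128}\right) = \left(\left(4 + 18 + 264\right) - 29554\right) - \frac{2183}{720} = \left(286 - 29554\right) - \frac{2183}{720} = -29268 - \frac{2183}{720} = - \frac{21075143}{720}$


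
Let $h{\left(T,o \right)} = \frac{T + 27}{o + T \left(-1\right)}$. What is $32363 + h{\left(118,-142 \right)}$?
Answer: $\frac{1682847}{52} \approx 32362.0$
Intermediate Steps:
$h{\left(T,o \right)} = \frac{27 + T}{o - T}$
$32363 + h{\left(118,-142 \right)} = 32363 + \frac{27 + 118}{-142 - 118} = 32363 + \frac{1}{-142 - 118} \cdot 145 = 32363 + \frac{1}{-260} \cdot 145 = 32363 - \frac{29}{52} = \frac{1682847}{52}$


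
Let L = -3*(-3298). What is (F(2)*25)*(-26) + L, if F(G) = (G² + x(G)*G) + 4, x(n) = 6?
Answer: -3106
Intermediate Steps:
L = 9894
F(G) = 4 + G² + 6*G (F(G) = (G² + 6*G) + 4 = 4 + G² + 6*G)
(F(2)*25)*(-26) + L = ((4 + 2² + 6*2)*25)*(-26) + 9894 = ((4 + 4 + 12)*25)*(-26) + 9894 = (20*25)*(-26) + 9894 = 500*(-26) + 9894 = -13000 + 9894 = -3106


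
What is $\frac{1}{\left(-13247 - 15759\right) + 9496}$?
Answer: $- \frac{1}{19510} \approx -5.1256 \cdot 10^{-5}$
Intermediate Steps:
$\frac{1}{\left(-13247 - 15759\right) + 9496} = \frac{1}{-29006 + 9496} = \frac{1}{-19510} = - \frac{1}{19510}$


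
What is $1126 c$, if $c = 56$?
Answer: $63056$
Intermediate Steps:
$1126 c = 1126 \cdot 56 = 63056$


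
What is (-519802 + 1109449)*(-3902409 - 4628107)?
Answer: -5029993167852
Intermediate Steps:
(-519802 + 1109449)*(-3902409 - 4628107) = 589647*(-8530516) = -5029993167852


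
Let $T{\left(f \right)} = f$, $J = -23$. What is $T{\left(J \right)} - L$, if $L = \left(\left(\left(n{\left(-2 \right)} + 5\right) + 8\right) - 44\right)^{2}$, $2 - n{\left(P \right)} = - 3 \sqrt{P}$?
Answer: $-846 + 174 i \sqrt{2} \approx -846.0 + 246.07 i$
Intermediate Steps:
$n{\left(P \right)} = 2 + 3 \sqrt{P}$ ($n{\left(P \right)} = 2 - - 3 \sqrt{P} = 2 + 3 \sqrt{P}$)
$L = \left(-29 + 3 i \sqrt{2}\right)^{2}$ ($L = \left(\left(\left(\left(2 + 3 \sqrt{-2}\right) + 5\right) + 8\right) - 44\right)^{2} = \left(\left(\left(\left(2 + 3 i \sqrt{2}\right) + 5\right) + 8\right) - 44\right)^{2} = \left(\left(\left(7 + 3 i \sqrt{2}\right) + 8\right) - 44\right)^{2} = \left(\left(15 + 3 i \sqrt{2}\right) - 44\right)^{2} = \left(-29 + 3 i \sqrt{2}\right)^{2} \approx 823.0 - 246.07 i$)
$T{\left(J \right)} - L = -23 - \left(823 - 174 i \sqrt{2}\right) = -846 + 174 i \sqrt{2}$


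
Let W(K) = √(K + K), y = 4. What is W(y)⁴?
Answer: 64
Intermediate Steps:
W(K) = √2*√K (W(K) = √(2*K) = √2*√K)
W(y)⁴ = (√2*√4)⁴ = (√2*2)⁴ = (2*√2)⁴ = 64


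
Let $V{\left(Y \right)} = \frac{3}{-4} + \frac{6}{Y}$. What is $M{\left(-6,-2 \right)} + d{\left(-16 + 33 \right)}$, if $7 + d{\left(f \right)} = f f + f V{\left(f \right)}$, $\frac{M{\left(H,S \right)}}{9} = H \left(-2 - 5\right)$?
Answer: $\frac{2613}{4} \approx 653.25$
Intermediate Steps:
$V{\left(Y \right)} = - \frac{3}{4} + \frac{6}{Y}$ ($V{\left(Y \right)} = 3 \left(- \frac{1}{4}\right) + \frac{6}{Y} = - \frac{3}{4} + \frac{6}{Y}$)
$M{\left(H,S \right)} = - 63 H$ ($M{\left(H,S \right)} = 9 H \left(-2 - 5\right) = 9 H \left(-7\right) = 9 \left(- 7 H\right) = - 63 H$)
$d{\left(f \right)} = -7 + f^{2} + f \left(- \frac{3}{4} + \frac{6}{f}\right)$ ($d{\left(f \right)} = -7 + \left(f f + f \left(- \frac{3}{4} + \frac{6}{f}\right)\right) = -7 + \left(f^{2} + f \left(- \frac{3}{4} + \frac{6}{f}\right)\right) = -7 + f^{2} + f \left(- \frac{3}{4} + \frac{6}{f}\right)$)
$M{\left(-6,-2 \right)} + d{\left(-16 + 33 \right)} = \left(-63\right) \left(-6\right) - \left(1 - \left(-16 + 33\right)^{2} + \frac{3 \left(-16 + 33\right)}{4}\right) = 378 - \left(\frac{55}{4} - 289\right) = 378 - - \frac{1101}{4} = 378 + \frac{1101}{4} = \frac{2613}{4}$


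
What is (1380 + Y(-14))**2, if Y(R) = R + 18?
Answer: 1915456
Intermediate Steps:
Y(R) = 18 + R
(1380 + Y(-14))**2 = (1380 + (18 - 14))**2 = (1380 + 4)**2 = 1384**2 = 1915456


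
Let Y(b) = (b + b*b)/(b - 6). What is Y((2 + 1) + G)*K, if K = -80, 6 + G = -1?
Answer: 96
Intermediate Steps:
G = -7 (G = -6 - 1 = -7)
Y(b) = (b + b²)/(-6 + b)
Y((2 + 1) + G)*K = (((2 + 1) - 7)*(1 + ((2 + 1) - 7))/(-6 + ((2 + 1) - 7)))*(-80) = ((3 - 7)*(1 + (3 - 7))/(-6 + (3 - 7)))*(-80) = -4*(1 - 4)/(-6 - 4)*(-80) = -4*(-3)/(-10)*(-80) = -4*(-⅒)*(-3)*(-80) = -6/5*(-80) = 96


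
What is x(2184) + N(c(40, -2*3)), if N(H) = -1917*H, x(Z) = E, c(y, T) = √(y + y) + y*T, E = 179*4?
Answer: 460796 - 7668*√5 ≈ 4.4365e+5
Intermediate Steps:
E = 716
c(y, T) = T*y + √2*√y (c(y, T) = √(2*y) + T*y = √2*√y + T*y = T*y + √2*√y)
x(Z) = 716
x(2184) + N(c(40, -2*3)) = 716 - 1917*(-2*3*40 + √2*√40) = 716 - 1917*(-6*40 + √2*(2*√10)) = 716 - 1917*(-240 + 4*√5) = 716 + (460080 - 7668*√5) = 460796 - 7668*√5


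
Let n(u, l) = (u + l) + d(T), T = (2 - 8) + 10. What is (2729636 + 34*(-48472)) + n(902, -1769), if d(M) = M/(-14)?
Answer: 7565045/7 ≈ 1.0807e+6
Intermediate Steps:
T = 4 (T = -6 + 10 = 4)
d(M) = -M/14 (d(M) = M*(-1/14) = -M/14)
n(u, l) = -2/7 + l + u (n(u, l) = (u + l) - 1/14*4 = (l + u) - 2/7 = -2/7 + l + u)
(2729636 + 34*(-48472)) + n(902, -1769) = (2729636 + 34*(-48472)) + (-2/7 - 1769 + 902) = (2729636 - 1648048) - 6071/7 = 1081588 - 6071/7 = 7565045/7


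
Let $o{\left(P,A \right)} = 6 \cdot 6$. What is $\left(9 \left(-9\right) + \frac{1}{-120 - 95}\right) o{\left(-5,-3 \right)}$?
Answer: $- \frac{626976}{215} \approx -2916.2$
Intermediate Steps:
$o{\left(P,A \right)} = 36$
$\left(9 \left(-9\right) + \frac{1}{-120 - 95}\right) o{\left(-5,-3 \right)} = \left(9 \left(-9\right) + \frac{1}{-120 - 95}\right) 36 = \left(-81 + \frac{1}{-215}\right) 36 = \left(-81 - \frac{1}{215}\right) 36 = \left(- \frac{17416}{215}\right) 36 = - \frac{626976}{215}$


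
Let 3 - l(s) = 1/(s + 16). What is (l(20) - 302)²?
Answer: 115885225/1296 ≈ 89418.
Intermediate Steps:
l(s) = 3 - 1/(16 + s) (l(s) = 3 - 1/(s + 16) = 3 - 1/(16 + s))
(l(20) - 302)² = ((47 + 3*20)/(16 + 20) - 302)² = ((47 + 60)/36 - 302)² = ((1/36)*107 - 302)² = (107/36 - 302)² = (-10765/36)² = 115885225/1296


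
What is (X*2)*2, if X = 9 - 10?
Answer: -4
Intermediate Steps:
X = -1
(X*2)*2 = -1*2*2 = -2*2 = -4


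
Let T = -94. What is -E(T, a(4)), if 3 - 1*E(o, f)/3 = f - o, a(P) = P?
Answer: 285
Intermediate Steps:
E(o, f) = 9 - 3*f + 3*o (E(o, f) = 9 - 3*(f - o) = 9 + (-3*f + 3*o) = 9 - 3*f + 3*o)
-E(T, a(4)) = -(9 - 3*4 + 3*(-94)) = -(9 - 12 - 282) = -1*(-285) = 285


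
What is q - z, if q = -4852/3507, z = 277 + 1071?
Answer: -4732288/3507 ≈ -1349.4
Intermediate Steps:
z = 1348
q = -4852/3507 (q = -4852*1/3507 = -4852/3507 ≈ -1.3835)
q - z = -4852/3507 - 1*1348 = -4852/3507 - 1348 = -4732288/3507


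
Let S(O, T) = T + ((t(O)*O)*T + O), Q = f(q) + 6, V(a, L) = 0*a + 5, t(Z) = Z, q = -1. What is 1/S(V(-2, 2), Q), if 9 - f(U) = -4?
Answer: 1/499 ≈ 0.0020040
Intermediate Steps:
f(U) = 13 (f(U) = 9 - 1*(-4) = 9 + 4 = 13)
V(a, L) = 5 (V(a, L) = 0 + 5 = 5)
Q = 19 (Q = 13 + 6 = 19)
S(O, T) = O + T + T*O² (S(O, T) = T + ((O*O)*T + O) = T + (O²*T + O) = T + (T*O² + O) = T + (O + T*O²) = O + T + T*O²)
1/S(V(-2, 2), Q) = 1/(5 + 19 + 19*5²) = 1/(5 + 19 + 19*25) = 1/(5 + 19 + 475) = 1/499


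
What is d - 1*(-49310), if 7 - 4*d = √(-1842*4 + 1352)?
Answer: 197247/4 - 2*I*√94 ≈ 49312.0 - 19.391*I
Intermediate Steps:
d = 7/4 - 2*I*√94 (d = 7/4 - √(-1842*4 + 1352)/4 = 7/4 - √(-7368 + 1352)/4 = 7/4 - 2*I*√94 ≈ 1.75 - 19.391*I)
d - 1*(-49310) = (7/4 - 2*I*√94) - 1*(-49310) = (7/4 - 2*I*√94) + 49310 = 197247/4 - 2*I*√94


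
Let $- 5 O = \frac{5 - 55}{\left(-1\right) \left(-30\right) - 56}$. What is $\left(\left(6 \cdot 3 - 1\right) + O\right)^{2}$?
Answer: $\frac{46656}{169} \approx 276.07$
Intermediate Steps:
$O = - \frac{5}{13}$ ($O = - \frac{\left(5 - 55\right) \frac{1}{\left(-1\right) \left(-30\right) - 56}}{5} = - \frac{\left(-50\right) \frac{1}{30 - 56}}{5} = - \frac{\left(-50\right) \frac{1}{-26}}{5} = - \frac{\left(-50\right) \left(- \frac{1}{26}\right)}{5} = \left(- \frac{1}{5}\right) \frac{25}{13} = - \frac{5}{13} \approx -0.38462$)
$\left(\left(6 \cdot 3 - 1\right) + O\right)^{2} = \left(\left(6 \cdot 3 - 1\right) - \frac{5}{13}\right)^{2} = \left(\left(18 - 1\right) - \frac{5}{13}\right)^{2} = \left(17 - \frac{5}{13}\right)^{2} = \left(\frac{216}{13}\right)^{2} = \frac{46656}{169}$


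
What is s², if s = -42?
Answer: 1764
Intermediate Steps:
s² = (-42)² = 1764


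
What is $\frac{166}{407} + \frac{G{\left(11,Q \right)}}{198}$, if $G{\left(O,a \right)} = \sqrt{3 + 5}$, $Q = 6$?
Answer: $\frac{166}{407} + \frac{\sqrt{2}}{99} \approx 0.42215$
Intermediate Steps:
$G{\left(O,a \right)} = 2 \sqrt{2}$ ($G{\left(O,a \right)} = \sqrt{8} = 2 \sqrt{2}$)
$\frac{166}{407} + \frac{G{\left(11,Q \right)}}{198} = \frac{166}{407} + \frac{2 \sqrt{2}}{198} = 166 \cdot \frac{1}{407} + 2 \sqrt{2} \cdot \frac{1}{198} = \frac{166}{407} + \frac{\sqrt{2}}{99}$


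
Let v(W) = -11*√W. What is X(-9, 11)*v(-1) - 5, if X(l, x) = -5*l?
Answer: -5 - 495*I ≈ -5.0 - 495.0*I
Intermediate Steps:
X(-9, 11)*v(-1) - 5 = (-5*(-9))*(-11*I) - 5 = 45*(-11*I) - 5 = -495*I - 5 = -5 - 495*I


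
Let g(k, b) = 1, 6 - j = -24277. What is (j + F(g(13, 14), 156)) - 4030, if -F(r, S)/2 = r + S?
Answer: 19939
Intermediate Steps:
j = 24283 (j = 6 - 1*(-24277) = 6 + 24277 = 24283)
F(r, S) = -2*S - 2*r (F(r, S) = -2*(r + S) = -2*(S + r) = -2*S - 2*r)
(j + F(g(13, 14), 156)) - 4030 = (24283 + (-2*156 - 2*1)) - 4030 = (24283 + (-312 - 2)) - 4030 = (24283 - 314) - 4030 = 23969 - 4030 = 19939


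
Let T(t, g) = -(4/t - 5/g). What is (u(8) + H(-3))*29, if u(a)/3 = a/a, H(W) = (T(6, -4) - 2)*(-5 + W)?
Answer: 2987/3 ≈ 995.67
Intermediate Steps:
T(t, g) = -4/t + 5/g (T(t, g) = -(-5/g + 4/t) = -4/t + 5/g)
H(W) = 235/12 - 47*W/12 (H(W) = ((-4/6 + 5/(-4)) - 2)*(-5 + W) = ((-4*1/6 + 5*(-1/4)) - 2)*(-5 + W) = ((-2/3 - 5/4) - 2)*(-5 + W) = (-23/12 - 2)*(-5 + W) = -47*(-5 + W)/12 = 235/12 - 47*W/12)
u(a) = 3 (u(a) = 3*(a/a) = 3*1 = 3)
(u(8) + H(-3))*29 = (3 + (235/12 - 47/12*(-3)))*29 = (3 + (235/12 + 47/4))*29 = (3 + 94/3)*29 = (103/3)*29 = 2987/3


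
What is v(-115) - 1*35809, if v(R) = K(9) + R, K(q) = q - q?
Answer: -35924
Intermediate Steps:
K(q) = 0
v(R) = R (v(R) = 0 + R = R)
v(-115) - 1*35809 = -115 - 1*35809 = -115 - 35809 = -35924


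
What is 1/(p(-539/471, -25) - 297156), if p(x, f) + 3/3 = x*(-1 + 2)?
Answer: -471/139961486 ≈ -3.3652e-6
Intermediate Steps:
p(x, f) = -1 + x (p(x, f) = -1 + x*(-1 + 2) = -1 + x*1 = -1 + x)
1/(p(-539/471, -25) - 297156) = 1/((-1 - 539/471) - 297156) = 1/(-1010/471 - 297156) = 1/(-139961486/471) = -471/139961486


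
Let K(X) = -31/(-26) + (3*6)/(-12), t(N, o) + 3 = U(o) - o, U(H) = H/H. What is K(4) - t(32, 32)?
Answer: 438/13 ≈ 33.692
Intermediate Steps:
U(H) = 1
t(N, o) = -2 - o (t(N, o) = -3 + (1 - o) = -2 - o)
K(X) = -4/13 (K(X) = -31*(-1/26) + 18*(-1/12) = 31/26 - 3/2 = -4/13)
K(4) - t(32, 32) = -4/13 - (-2 - 1*32) = -4/13 - (-2 - 32) = -4/13 - 1*(-34) = -4/13 + 34 = 438/13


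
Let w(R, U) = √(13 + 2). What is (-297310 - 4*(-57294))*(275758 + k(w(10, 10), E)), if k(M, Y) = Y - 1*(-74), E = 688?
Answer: -18840413680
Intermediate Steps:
w(R, U) = √15
k(M, Y) = 74 + Y (k(M, Y) = Y + 74 = 74 + Y)
(-297310 - 4*(-57294))*(275758 + k(w(10, 10), E)) = (-297310 - 4*(-57294))*(275758 + (74 + 688)) = (-297310 + 229176)*(275758 + 762) = -68134*276520 = -18840413680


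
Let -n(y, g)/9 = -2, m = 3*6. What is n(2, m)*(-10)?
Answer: -180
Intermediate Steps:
m = 18
n(y, g) = 18 (n(y, g) = -9*(-2) = 18)
n(2, m)*(-10) = 18*(-10) = -180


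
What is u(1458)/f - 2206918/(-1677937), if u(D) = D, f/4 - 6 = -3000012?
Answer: 1471145696327/1118626903916 ≈ 1.3151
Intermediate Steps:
f = -12000024 (f = 24 + 4*(-3000012) = 24 - 12000048 = -12000024)
u(1458)/f - 2206918/(-1677937) = 1458/(-12000024) - 2206918/(-1677937) = 1458*(-1/12000024) - 2206918*(-1/1677937) = -81/666668 + 2206918/1677937 = 1471145696327/1118626903916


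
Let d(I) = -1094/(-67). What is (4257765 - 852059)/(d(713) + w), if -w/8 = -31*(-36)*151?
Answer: -114091151/45161741 ≈ -2.5263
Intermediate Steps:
d(I) = 1094/67 (d(I) = -1094*(-1/67) = 1094/67)
w = -1348128 (w = -8*(-31*(-36))*151 = -8928*151 = -8*168516 = -1348128)
(4257765 - 852059)/(d(713) + w) = (4257765 - 852059)/(1094/67 - 1348128) = 3405706/(-90323482/67) = 3405706*(-67/90323482) = -114091151/45161741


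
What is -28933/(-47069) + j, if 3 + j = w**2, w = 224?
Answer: 2361621870/47069 ≈ 50174.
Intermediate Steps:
j = 50173 (j = -3 + 224**2 = -3 + 50176 = 50173)
-28933/(-47069) + j = -28933/(-47069) + 50173 = -28933*(-1/47069) + 50173 = 28933/47069 + 50173 = 2361621870/47069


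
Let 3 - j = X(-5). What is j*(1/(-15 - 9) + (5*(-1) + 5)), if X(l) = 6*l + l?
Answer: -19/12 ≈ -1.5833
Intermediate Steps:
X(l) = 7*l
j = 38 (j = 3 - 7*(-5) = 3 - 1*(-35) = 3 + 35 = 38)
j*(1/(-15 - 9) + (5*(-1) + 5)) = 38*(1/(-15 - 9) + (5*(-1) + 5)) = 38*(1/(-24) + (-5 + 5)) = 38*(-1/24 + 0) = 38*(-1/24) = -19/12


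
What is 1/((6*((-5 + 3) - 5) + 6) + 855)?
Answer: 1/819 ≈ 0.0012210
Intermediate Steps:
1/((6*((-5 + 3) - 5) + 6) + 855) = 1/((6*(-2 - 5) + 6) + 855) = 1/((6*(-7) + 6) + 855) = 1/((-42 + 6) + 855) = 1/(-36 + 855) = 1/819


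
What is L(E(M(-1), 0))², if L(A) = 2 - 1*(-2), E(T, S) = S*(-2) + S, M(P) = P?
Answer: 16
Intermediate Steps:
E(T, S) = -S (E(T, S) = -2*S + S = -S)
L(A) = 4 (L(A) = 2 + 2 = 4)
L(E(M(-1), 0))² = 4² = 16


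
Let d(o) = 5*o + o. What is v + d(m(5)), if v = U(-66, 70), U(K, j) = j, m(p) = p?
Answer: 100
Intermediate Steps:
d(o) = 6*o
v = 70
v + d(m(5)) = 70 + 6*5 = 70 + 30 = 100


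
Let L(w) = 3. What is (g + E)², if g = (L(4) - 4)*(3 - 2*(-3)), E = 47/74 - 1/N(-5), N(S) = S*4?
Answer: 37859409/547600 ≈ 69.137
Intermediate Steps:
N(S) = 4*S
E = 507/740 (E = 47/74 - 1/(4*(-5)) = 47*(1/74) - 1/(-20) = 47/74 - 1*(-1/20) = 47/74 + 1/20 = 507/740 ≈ 0.68513)
g = -9 (g = (3 - 4)*(3 - 2*(-3)) = -(3 + 6) = -1*9 = -9)
(g + E)² = (-9 + 507/740)² = (-6153/740)² = 37859409/547600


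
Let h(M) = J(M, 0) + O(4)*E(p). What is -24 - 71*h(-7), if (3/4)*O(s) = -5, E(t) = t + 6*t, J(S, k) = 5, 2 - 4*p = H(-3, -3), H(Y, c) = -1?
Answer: 2106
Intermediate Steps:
p = ¾ (p = ½ - ¼*(-1) = ½ + ¼ = ¾ ≈ 0.75000)
E(t) = 7*t
O(s) = -20/3 (O(s) = (4/3)*(-5) = -20/3)
h(M) = -30 (h(M) = 5 - 140*3/(3*4) = 5 - 20/3*21/4 = 5 - 35 = -30)
-24 - 71*h(-7) = -24 - 71*(-30) = -24 + 2130 = 2106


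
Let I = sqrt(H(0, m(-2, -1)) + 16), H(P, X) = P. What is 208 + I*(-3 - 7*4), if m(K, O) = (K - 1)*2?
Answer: 84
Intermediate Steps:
m(K, O) = -2 + 2*K (m(K, O) = (-1 + K)*2 = -2 + 2*K)
I = 4 (I = sqrt(0 + 16) = sqrt(16) = 4)
208 + I*(-3 - 7*4) = 208 + 4*(-3 - 7*4) = 208 + 4*(-3 - 28) = 208 + 4*(-31) = 208 - 124 = 84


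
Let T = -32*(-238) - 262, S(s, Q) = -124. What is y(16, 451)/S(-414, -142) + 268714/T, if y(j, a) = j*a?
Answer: -2468241/113987 ≈ -21.654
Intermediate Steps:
y(j, a) = a*j
T = 7354 (T = 7616 - 262 = 7354)
y(16, 451)/S(-414, -142) + 268714/T = (451*16)/(-124) + 268714/7354 = 7216*(-1/124) + 268714*(1/7354) = -1804/31 + 134357/3677 = -2468241/113987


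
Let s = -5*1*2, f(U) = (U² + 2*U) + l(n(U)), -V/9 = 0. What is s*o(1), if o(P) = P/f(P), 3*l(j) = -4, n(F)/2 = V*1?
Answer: -6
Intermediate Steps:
V = 0 (V = -9*0 = 0)
n(F) = 0 (n(F) = 2*(0*1) = 2*0 = 0)
l(j) = -4/3 (l(j) = (⅓)*(-4) = -4/3)
f(U) = -4/3 + U² + 2*U (f(U) = (U² + 2*U) - 4/3 = -4/3 + U² + 2*U)
s = -10 (s = -5*2 = -10)
o(P) = P/(-4/3 + P² + 2*P)
s*o(1) = -30/(-4 + 3*1² + 6*1) = -30/(-4 + 3*1 + 6) = -30/(-4 + 3 + 6) = -30/5 = -10*⅗ = -6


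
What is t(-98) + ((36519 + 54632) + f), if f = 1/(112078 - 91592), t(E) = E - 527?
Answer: 1854515637/20486 ≈ 90526.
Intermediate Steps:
t(E) = -527 + E
f = 1/20486 ≈ 4.8814e-5
t(-98) + ((36519 + 54632) + f) = (-527 - 98) + ((36519 + 54632) + 1/20486) = -625 + (91151 + 1/20486) = -625 + 1867319387/20486 = 1854515637/20486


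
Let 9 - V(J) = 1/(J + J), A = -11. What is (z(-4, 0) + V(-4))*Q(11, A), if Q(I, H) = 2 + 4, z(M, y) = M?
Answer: 123/4 ≈ 30.750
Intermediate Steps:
V(J) = 9 - 1/(2*J) (V(J) = 9 - 1/(J + J) = 9 - 1/(2*J))
Q(I, H) = 6
(z(-4, 0) + V(-4))*Q(11, A) = (-4 + (9 - 1/2/(-4)))*6 = (-4 + (9 - 1/2*(-1/4)))*6 = (-4 + (9 + 1/8))*6 = (-4 + 73/8)*6 = (41/8)*6 = 123/4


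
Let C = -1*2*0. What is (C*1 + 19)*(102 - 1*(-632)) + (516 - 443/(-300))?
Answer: 4339043/300 ≈ 14463.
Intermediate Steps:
C = 0 (C = -2*0 = 0)
(C*1 + 19)*(102 - 1*(-632)) + (516 - 443/(-300)) = (0*1 + 19)*(102 - 1*(-632)) + (516 - 443/(-300)) = (0 + 19)*(102 + 632) + (516 - 443*(-1/300)) = 19*734 + (516 + 443/300) = 13946 + 155243/300 = 4339043/300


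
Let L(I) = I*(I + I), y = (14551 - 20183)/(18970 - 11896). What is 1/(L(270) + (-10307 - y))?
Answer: 3537/479241557 ≈ 7.3804e-6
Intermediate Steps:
y = -2816/3537 (y = -5632/7074 = -5632*1/7074 = -2816/3537 ≈ -0.79615)
L(I) = 2*I² (L(I) = I*(2*I) = 2*I²)
1/(L(270) + (-10307 - y)) = 1/(2*270² + (-10307 - 1*(-2816/3537))) = 1/(2*72900 + (-10307 + 2816/3537)) = 1/(145800 - 36453043/3537) = 1/(479241557/3537) = 3537/479241557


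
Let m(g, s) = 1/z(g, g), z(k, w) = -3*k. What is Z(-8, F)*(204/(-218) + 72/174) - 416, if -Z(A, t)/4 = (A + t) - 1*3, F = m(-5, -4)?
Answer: -1387136/3161 ≈ -438.83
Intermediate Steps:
m(g, s) = -1/(3*g) (m(g, s) = 1/(-3*g) = -1/(3*g))
F = 1/15 (F = -1/3/(-5) = -1/3*(-1/5) = 1/15 ≈ 0.066667)
Z(A, t) = 12 - 4*A - 4*t (Z(A, t) = -4*((A + t) - 1*3) = -4*((A + t) - 3) = -4*(-3 + A + t) = 12 - 4*A - 4*t)
Z(-8, F)*(204/(-218) + 72/174) - 416 = (12 - 4*(-8) - 4*1/15)*(204/(-218) + 72/174) - 416 = (12 + 32 - 4/15)*(204*(-1/218) + 72*(1/174)) - 416 = 656*(-102/109 + 12/29)/15 - 416 = (656/15)*(-1650/3161) - 416 = -72160/3161 - 416 = -1387136/3161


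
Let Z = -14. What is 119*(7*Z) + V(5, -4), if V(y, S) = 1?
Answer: -11661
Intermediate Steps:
119*(7*Z) + V(5, -4) = 119*(7*(-14)) + 1 = 119*(-98) + 1 = -11662 + 1 = -11661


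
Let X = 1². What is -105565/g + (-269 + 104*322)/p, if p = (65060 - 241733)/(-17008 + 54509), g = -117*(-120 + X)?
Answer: -118116790006/16733457 ≈ -7058.7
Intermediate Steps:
X = 1
g = 13923 (g = -117*(-120 + 1) = -117*(-119) = 13923)
p = -176673/37501 ≈ -4.7112
-105565/g + (-269 + 104*322)/p = -105565/13923 + (-269 + 104*322)/(-176673/37501) = -105565*1/13923 + (-269 + 33488)*(-37501/176673) = -105565/13923 + 33219*(-37501/176673) = -105565/13923 - 415248573/58891 = -118116790006/16733457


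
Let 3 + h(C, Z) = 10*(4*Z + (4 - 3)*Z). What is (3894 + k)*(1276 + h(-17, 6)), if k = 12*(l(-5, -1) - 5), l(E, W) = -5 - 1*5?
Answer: 5842122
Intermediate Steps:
l(E, W) = -10 (l(E, W) = -5 - 5 = -10)
h(C, Z) = -3 + 50*Z (h(C, Z) = -3 + 10*(4*Z + (4 - 3)*Z) = -3 + 10*(4*Z + 1*Z) = -3 + 10*(4*Z + Z) = -3 + 10*(5*Z) = -3 + 50*Z)
k = -180 (k = 12*(-10 - 5) = 12*(-15) = -180)
(3894 + k)*(1276 + h(-17, 6)) = (3894 - 180)*(1276 + (-3 + 50*6)) = 3714*(1276 + (-3 + 300)) = 3714*(1276 + 297) = 3714*1573 = 5842122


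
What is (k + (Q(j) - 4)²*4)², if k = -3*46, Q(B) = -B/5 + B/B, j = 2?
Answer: 5262436/625 ≈ 8419.9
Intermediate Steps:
Q(B) = 1 - B/5 (Q(B) = -B*(⅕) + 1 = -B/5 + 1 = 1 - B/5)
k = -138
(k + (Q(j) - 4)²*4)² = (-138 + ((1 - ⅕*2) - 4)²*4)² = (-138 + ((1 - ⅖) - 4)²*4)² = (-138 + (⅗ - 4)²*4)² = (-138 + (-17/5)²*4)² = (-138 + (289/25)*4)² = (-138 + 1156/25)² = (-2294/25)² = 5262436/625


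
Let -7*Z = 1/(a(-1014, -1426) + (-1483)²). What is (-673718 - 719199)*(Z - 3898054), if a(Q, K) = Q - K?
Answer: 83605487235902989743/15397907 ≈ 5.4297e+12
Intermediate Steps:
Z = -1/15397907 (Z = -1/(7*((-1014 - 1*(-1426)) + (-1483)²)) = -1/(7*((-1014 + 1426) + 2199289)) = -1/(7*(412 + 2199289)) = -⅐/2199701 = -⅐*1/2199701 = -1/15397907 ≈ -6.4944e-8)
(-673718 - 719199)*(Z - 3898054) = (-673718 - 719199)*(-1/15397907 - 3898054) = -1392917*(-60021872972979/15397907) = 83605487235902989743/15397907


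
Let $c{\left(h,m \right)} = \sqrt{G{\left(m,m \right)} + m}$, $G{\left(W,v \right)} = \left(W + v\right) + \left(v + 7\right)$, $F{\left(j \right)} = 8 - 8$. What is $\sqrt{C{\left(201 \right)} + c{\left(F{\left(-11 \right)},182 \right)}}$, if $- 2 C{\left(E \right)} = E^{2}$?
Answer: $\frac{\sqrt{-80802 + 28 \sqrt{15}}}{2} \approx 142.03 i$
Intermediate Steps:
$F{\left(j \right)} = 0$ ($F{\left(j \right)} = 8 - 8 = 0$)
$G{\left(W,v \right)} = 7 + W + 2 v$ ($G{\left(W,v \right)} = \left(W + v\right) + \left(7 + v\right) = 7 + W + 2 v$)
$c{\left(h,m \right)} = \sqrt{7 + 4 m}$ ($c{\left(h,m \right)} = \sqrt{\left(7 + m + 2 m\right) + m} = \sqrt{\left(7 + 3 m\right) + m} = \sqrt{7 + 4 m}$)
$C{\left(E \right)} = - \frac{E^{2}}{2}$
$\sqrt{C{\left(201 \right)} + c{\left(F{\left(-11 \right)},182 \right)}} = \sqrt{- \frac{201^{2}}{2} + \sqrt{7 + 4 \cdot 182}} = \sqrt{\left(- \frac{1}{2}\right) 40401 + \sqrt{7 + 728}} = \sqrt{- \frac{40401}{2} + \sqrt{735}} = \sqrt{- \frac{40401}{2} + 7 \sqrt{15}}$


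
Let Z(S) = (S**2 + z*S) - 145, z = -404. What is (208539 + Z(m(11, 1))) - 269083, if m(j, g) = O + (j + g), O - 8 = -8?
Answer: -65393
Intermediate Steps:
O = 0 (O = 8 - 8 = 0)
m(j, g) = g + j (m(j, g) = 0 + (j + g) = 0 + (g + j) = g + j)
Z(S) = -145 + S**2 - 404*S (Z(S) = (S**2 - 404*S) - 145 = -145 + S**2 - 404*S)
(208539 + Z(m(11, 1))) - 269083 = (208539 + (-145 + (1 + 11)**2 - 404*(1 + 11))) - 269083 = (208539 + (-145 + 12**2 - 404*12)) - 269083 = (208539 + (-145 + 144 - 4848)) - 269083 = (208539 - 4849) - 269083 = 203690 - 269083 = -65393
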